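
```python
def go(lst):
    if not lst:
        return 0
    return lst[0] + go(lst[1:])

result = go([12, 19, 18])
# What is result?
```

12 + 19 + 18 + 0 = 49

Answer: 49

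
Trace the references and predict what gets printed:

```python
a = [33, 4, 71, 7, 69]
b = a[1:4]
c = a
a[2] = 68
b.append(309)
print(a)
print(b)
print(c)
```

Key concept: slice vs alias.
Step by step:
`a = [33, 4, 71, 7, 69]` → a = [33, 4, 71, 7, 69]
`b = a[1:4]` → b = [4, 71, 7]
`c = a` → c = [33, 4, 71, 7, 69] (same object as a)
`a[2] = 68` → a = [33, 4, 68, 7, 69] (same object as c); c = [33, 4, 68, 7, 69] (same object as a)
`b.append(309)` → b = [4, 71, 7, 309]
`print(a)` → prints [33, 4, 68, 7, 69]
`print(b)` → prints [4, 71, 7, 309]
`print(c)` → prints [33, 4, 68, 7, 69]

Answer:
[33, 4, 68, 7, 69]
[4, 71, 7, 309]
[33, 4, 68, 7, 69]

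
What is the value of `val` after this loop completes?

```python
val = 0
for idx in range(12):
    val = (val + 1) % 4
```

Increment mod 4, 12 times = 0
`val` takes the values: 0 → 1 → 2 → 3 → 0 → 1 → 2 → 3 → 0 → 1 → 2 → 3 → 0

Answer: 0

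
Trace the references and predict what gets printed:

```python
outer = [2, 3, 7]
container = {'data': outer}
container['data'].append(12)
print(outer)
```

Key concept: dict holds reference to list.
Step by step:
`outer = [2, 3, 7]` → outer = [2, 3, 7]
`container = {'data': outer}` → container = {'data': [2, 3, 7]}
`container['data'].append(12)` → outer = [2, 3, 7, 12]; container = {'data': [2, 3, 7, 12]}
`print(outer)` → prints [2, 3, 7, 12]

Answer: [2, 3, 7, 12]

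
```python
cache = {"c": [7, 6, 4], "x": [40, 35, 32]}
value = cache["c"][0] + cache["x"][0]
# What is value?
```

Trace:
`cache = {"c": [7, 6, 4], "x": [40, 35, 32]}` → cache = {'c': [7, 6, 4], 'x': [40, 35, 32]}
`value = cache["c"][0] + cache["x"][0]` → value = 47
So value = 47

Answer: 47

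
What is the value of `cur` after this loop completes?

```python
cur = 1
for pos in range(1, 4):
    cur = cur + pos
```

Start at 1, add 1 through 3
`cur` takes the values: 1 → 2 → 4 → 7

Answer: 7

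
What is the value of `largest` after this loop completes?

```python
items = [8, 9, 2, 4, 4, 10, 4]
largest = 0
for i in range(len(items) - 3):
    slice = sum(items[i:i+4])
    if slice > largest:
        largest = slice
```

Max sum of 4-element window in [8, 9, 2, 4, 4, 10, 4]
`largest` takes the values: 0 → 23

Answer: 23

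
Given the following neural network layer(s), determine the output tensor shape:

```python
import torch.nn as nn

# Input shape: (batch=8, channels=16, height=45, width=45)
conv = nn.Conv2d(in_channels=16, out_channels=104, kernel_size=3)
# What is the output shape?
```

Input: (8, 16, 45, 45) -> Output: (8, 104, 43, 43)

Answer: (8, 104, 43, 43)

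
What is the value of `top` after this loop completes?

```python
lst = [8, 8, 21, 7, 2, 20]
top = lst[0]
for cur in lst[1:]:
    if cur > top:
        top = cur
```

Maximum of [8, 8, 21, 7, 2, 20]
`top` takes the values: 8 → 21

Answer: 21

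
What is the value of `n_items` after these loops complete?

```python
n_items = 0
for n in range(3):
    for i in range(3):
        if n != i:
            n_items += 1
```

3² - 3 (exclude diagonal)
`n_items` takes the values: 0 → 1 → 2 → 3 → 4 → 5 → 6

Answer: 6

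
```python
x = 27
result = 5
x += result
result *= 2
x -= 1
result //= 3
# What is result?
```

Trace:
`x = 27` → x = 27
`result = 5` → result = 5
`x += result` → x = 32
`result *= 2` → result = 10
`x -= 1` → x = 31
`result //= 3` → result = 3
So result = 3

Answer: 3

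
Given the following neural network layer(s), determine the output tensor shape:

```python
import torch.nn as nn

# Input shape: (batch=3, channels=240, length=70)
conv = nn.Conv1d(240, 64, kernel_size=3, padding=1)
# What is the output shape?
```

Input: (3, 240, 70) -> Output: (3, 64, 70)

Answer: (3, 64, 70)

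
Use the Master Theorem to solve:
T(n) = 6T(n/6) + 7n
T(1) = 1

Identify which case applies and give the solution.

a=6, b=6, f(n)=7n. log_6(6) = 1. Since c=1 = 1, Case 2 applies: T(n) = Θ(n^log_b(a) · log n) = O(n log n).

Answer: O(n log n) - Case 2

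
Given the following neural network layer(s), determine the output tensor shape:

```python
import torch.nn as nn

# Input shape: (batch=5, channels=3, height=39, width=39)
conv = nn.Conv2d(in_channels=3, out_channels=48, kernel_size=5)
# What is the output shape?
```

Input: (5, 3, 39, 39) -> Output: (5, 48, 35, 35)

Answer: (5, 48, 35, 35)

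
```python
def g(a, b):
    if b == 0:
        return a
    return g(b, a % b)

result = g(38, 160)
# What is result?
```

g(38, 160) -> g(160, 38) -> g(38, 8) -> g(8, 6) -> g(6, 2) -> g(2, 0) -> 2

Answer: 2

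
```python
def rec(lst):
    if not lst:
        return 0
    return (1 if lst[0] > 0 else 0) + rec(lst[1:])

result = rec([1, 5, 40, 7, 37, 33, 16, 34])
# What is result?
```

Count of positive elements in [1, 5, 40, 7, 37, 33, 16, 34] = 8

Answer: 8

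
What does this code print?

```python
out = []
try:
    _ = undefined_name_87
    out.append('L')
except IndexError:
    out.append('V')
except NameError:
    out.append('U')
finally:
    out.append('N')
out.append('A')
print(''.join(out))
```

Execution trace: 'U' (except NameError) → 'N' (finally) → 'A' (after the try/except). Output: UNA

Answer: UNA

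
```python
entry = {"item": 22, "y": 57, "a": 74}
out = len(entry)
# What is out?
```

Trace:
`entry = {"item": 22, "y": 57, "a": 74}` → entry = {'item': 22, 'y': 57, 'a': 74}
`out = len(entry)` → out = 3
So out = 3

Answer: 3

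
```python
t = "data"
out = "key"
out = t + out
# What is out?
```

Trace:
`t = "data"` → t = 'data'
`out = "key"` → out = 'key'
`out = t + out` → out = 'datakey'
So out = 'datakey'

Answer: 'datakey'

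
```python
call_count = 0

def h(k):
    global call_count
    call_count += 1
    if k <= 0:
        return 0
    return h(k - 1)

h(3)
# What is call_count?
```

Linear recursion stepping by 1: 4 calls from k=3 down to ≤0.

Answer: 4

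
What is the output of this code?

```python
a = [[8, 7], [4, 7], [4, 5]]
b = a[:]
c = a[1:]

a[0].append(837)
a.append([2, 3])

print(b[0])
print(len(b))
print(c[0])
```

Key concept: slice with nested mutation.
Step by step:
`a = [[8, 7], [4, 7], [4, 5]]` → a = [[8, 7], [4, 7], [4, 5]]
`b = a[:]` → b = [[8, 7], [4, 7], [4, 5]]
`c = a[1:]` → c = [[4, 7], [4, 5]]
`a[0].append(837)` → a = [[8, 7, 837], [4, 7], [4, 5]]; b = [[8, 7, 837], [4, 7], [4, 5]]
`a.append([2, 3])` → a = [[8, 7, 837], [4, 7], [4, 5], [2, 3]]
`print(b[0])` → prints [8, 7, 837]
`print(len(b))` → prints 3
`print(c[0])` → prints [4, 7]

Answer:
[8, 7, 837]
3
[4, 7]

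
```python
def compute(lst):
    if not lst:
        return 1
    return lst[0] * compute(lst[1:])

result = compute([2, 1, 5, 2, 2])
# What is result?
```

Product over [2, 1, 5, 2, 2] = 2 * 1 * 5 * 2 * 2 = 40

Answer: 40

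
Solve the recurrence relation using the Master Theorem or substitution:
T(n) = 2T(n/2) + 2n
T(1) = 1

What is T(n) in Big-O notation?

By Master Theorem: a=2, b=2, f(n)=2n. Since log_2(2) = 1 and f(n) = Θ(n^1), Case 2 applies. T(n) = O(n log n).

Answer: O(n log n)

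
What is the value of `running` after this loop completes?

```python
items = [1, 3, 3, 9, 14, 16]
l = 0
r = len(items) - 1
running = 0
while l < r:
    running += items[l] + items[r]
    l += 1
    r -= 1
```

Sum of pairs from ends
`running` takes the values: 0 → 17 → 34 → 46

Answer: 46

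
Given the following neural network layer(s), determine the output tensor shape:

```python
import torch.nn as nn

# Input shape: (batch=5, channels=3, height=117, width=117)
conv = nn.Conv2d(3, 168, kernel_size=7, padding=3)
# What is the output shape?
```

Input: (5, 3, 117, 117) -> Output: (5, 168, 117, 117)

Answer: (5, 168, 117, 117)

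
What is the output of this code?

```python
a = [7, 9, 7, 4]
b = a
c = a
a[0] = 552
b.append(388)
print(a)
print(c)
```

Key concept: multiple aliases.
Step by step:
`a = [7, 9, 7, 4]` → a = [7, 9, 7, 4]
`b = a` → b = [7, 9, 7, 4] (same object as a)
`c = a` → c = [7, 9, 7, 4] (same object as a, b)
`a[0] = 552` → a = [552, 9, 7, 4] (same object as b, c); b = [552, 9, 7, 4] (same object as a, c); c = [552, 9, 7, 4] (same object as a, b)
`b.append(388)` → a = [552, 9, 7, 4, 388] (same object as b, c); b = [552, 9, 7, 4, 388] (same object as a, c); c = [552, 9, 7, 4, 388] (same object as a, b)
`print(a)` → prints [552, 9, 7, 4, 388]
`print(c)` → prints [552, 9, 7, 4, 388]

Answer:
[552, 9, 7, 4, 388]
[552, 9, 7, 4, 388]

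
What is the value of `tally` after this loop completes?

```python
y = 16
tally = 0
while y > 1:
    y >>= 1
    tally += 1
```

Count right shifts until 1
`tally` takes the values: 0 → 1 → 2 → 3 → 4

Answer: 4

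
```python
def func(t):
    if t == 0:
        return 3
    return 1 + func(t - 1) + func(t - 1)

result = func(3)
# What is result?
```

func(t) = 1 + 2·func(t-1), func(0)=3. Closed form: (3+1)·2^3 - 1 = 31.

Answer: 31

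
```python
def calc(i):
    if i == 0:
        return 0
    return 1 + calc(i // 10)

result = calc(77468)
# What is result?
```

Count of digits of 77468: 5

Answer: 5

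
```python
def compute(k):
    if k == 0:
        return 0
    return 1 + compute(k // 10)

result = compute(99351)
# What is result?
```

Count of digits of 99351: 5

Answer: 5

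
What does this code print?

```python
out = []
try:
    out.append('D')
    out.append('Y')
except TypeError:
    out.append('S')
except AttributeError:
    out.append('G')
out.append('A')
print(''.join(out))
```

Execution trace: 'D' (try body) → 'Y' (try body, no exception) → 'A' (after the try/except). Output: DYA

Answer: DYA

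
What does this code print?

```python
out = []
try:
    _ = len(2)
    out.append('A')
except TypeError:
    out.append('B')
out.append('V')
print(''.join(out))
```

Execution trace: 'B' (except TypeError) → 'V' (after the try/except). Output: BV

Answer: BV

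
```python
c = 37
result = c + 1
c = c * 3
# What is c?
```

Trace:
`c = 37` → c = 37
`result = c + 1` → result = 38
`c = c * 3` → c = 111
So c = 111

Answer: 111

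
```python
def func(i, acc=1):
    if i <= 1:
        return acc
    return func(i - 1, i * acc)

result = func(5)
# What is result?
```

Accumulator trace (n, acc): (5, 1) -> (4, 5) -> (3, 20) -> (2, 60) -> (1, 120) -> return 120

Answer: 120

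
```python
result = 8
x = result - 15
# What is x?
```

Trace:
`result = 8` → result = 8
`x = result - 15` → x = -7
So x = -7

Answer: -7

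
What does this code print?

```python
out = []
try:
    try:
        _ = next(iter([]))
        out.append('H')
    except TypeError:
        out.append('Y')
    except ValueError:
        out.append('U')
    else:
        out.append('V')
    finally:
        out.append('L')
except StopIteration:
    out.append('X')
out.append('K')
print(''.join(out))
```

Execution trace: 'L' (finally) → 'X' (outer except StopIteration) → 'K' (after the try/except). Output: LXK

Answer: LXK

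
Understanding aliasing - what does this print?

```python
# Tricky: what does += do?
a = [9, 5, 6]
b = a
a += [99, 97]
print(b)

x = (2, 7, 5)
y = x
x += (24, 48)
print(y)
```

Key concept: += behavior differs for mutable vs immutable.
Step by step:
`a = [9, 5, 6]` → a = [9, 5, 6]
`b = a` → b = [9, 5, 6] (same object as a)
`a += [99, 97]` → a = [9, 5, 6, 99, 97] (same object as b); b = [9, 5, 6, 99, 97] (same object as a)
`print(b)` → prints [9, 5, 6, 99, 97]
`x = (2, 7, 5)` → x = (2, 7, 5)
`y = x` → y = (2, 7, 5)
`x += (24, 48)` → x = (2, 7, 5, 24, 48)
`print(y)` → prints (2, 7, 5)

Answer:
[9, 5, 6, 99, 97]
(2, 7, 5)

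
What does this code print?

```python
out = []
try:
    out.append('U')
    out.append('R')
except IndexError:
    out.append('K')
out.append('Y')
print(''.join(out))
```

Execution trace: 'U' (try body) → 'R' (try body, no exception) → 'Y' (after the try/except). Output: URY

Answer: URY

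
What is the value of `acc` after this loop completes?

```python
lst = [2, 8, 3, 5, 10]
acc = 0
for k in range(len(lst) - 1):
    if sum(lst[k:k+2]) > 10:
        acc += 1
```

Count windows with sum > 10
`acc` takes the values: 0 → 1 → 2

Answer: 2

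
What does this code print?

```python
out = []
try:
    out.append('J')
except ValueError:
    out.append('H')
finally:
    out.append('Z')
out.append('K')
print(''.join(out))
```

Execution trace: 'J' (try body, no exception) → 'Z' (finally) → 'K' (after the try/except). Output: JZK

Answer: JZK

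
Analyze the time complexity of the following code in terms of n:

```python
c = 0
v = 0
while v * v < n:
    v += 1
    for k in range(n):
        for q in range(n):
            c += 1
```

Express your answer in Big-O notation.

Each loop level contributes: √n × n × n. Multiplying the contributions gives O(n^2√n).

Answer: O(n^2√n)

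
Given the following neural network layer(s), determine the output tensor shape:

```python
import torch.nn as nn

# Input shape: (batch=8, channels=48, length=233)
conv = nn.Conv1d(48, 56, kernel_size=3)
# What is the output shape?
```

Input: (8, 48, 233) -> Output: (8, 56, 231)

Answer: (8, 56, 231)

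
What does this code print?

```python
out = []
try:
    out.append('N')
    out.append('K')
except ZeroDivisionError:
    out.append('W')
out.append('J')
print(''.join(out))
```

Execution trace: 'N' (try body) → 'K' (try body, no exception) → 'J' (after the try/except). Output: NKJ

Answer: NKJ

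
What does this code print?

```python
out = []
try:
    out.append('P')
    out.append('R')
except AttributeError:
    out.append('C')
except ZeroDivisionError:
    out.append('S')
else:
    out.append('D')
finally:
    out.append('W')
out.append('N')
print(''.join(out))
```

Execution trace: 'P' (try body) → 'R' (try body, no exception) → 'D' (else) → 'W' (finally) → 'N' (after the try/except). Output: PRDWN

Answer: PRDWN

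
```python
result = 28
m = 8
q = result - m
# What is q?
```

Trace:
`result = 28` → result = 28
`m = 8` → m = 8
`q = result - m` → q = 20
So q = 20

Answer: 20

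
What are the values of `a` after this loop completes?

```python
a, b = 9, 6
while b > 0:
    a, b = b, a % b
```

GCD of 9 and 6
`a` takes the values: 9 → 6 → 3

Answer: 3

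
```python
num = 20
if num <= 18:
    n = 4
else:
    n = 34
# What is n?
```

Trace:
`num = 20` → num = 20
`if num <= 18: ...` → num <= 18 is False, take else branch → n = 34
So n = 34

Answer: 34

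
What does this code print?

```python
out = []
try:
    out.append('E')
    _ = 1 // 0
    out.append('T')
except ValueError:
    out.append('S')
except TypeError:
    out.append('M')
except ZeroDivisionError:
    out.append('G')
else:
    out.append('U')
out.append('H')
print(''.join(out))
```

Execution trace: 'E' (try body) → 'G' (except ZeroDivisionError) → 'H' (after the try/except). Output: EGH

Answer: EGH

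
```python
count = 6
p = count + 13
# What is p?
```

Trace:
`count = 6` → count = 6
`p = count + 13` → p = 19
So p = 19

Answer: 19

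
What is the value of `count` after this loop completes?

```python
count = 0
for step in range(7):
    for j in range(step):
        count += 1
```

Triangle number: 0+1+2+...+6
`count` takes the values: 0 → 1 → 2 → 3 → 4 → 5 → 6 → 7 → 8 → 9 → 10 → 11 → 12 → 13 → 14 → 15 → 16 → 17 → 18 → 19 → 20 → 21

Answer: 21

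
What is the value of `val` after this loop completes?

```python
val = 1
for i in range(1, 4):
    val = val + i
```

Start at 1, add 1 through 3
`val` takes the values: 1 → 2 → 4 → 7

Answer: 7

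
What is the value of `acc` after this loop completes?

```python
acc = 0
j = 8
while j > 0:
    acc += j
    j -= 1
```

Sum 8 down to 1
`acc` takes the values: 0 → 8 → 15 → 21 → 26 → 30 → 33 → 35 → 36

Answer: 36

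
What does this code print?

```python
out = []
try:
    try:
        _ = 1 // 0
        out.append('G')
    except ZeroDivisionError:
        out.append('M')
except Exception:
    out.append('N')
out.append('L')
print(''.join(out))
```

Execution trace: 'M' (inner except ZeroDivisionError) → 'L' (after the try/except). Output: ML

Answer: ML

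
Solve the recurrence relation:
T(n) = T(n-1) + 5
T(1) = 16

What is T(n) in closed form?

Unrolling: T(n) = T(1) + 5·(n-1) = 16 + 5(n-1) = 5n + 11.

Answer: T(n) = 5n + 11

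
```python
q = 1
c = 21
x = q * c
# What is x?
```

Trace:
`q = 1` → q = 1
`c = 21` → c = 21
`x = q * c` → x = 21
So x = 21

Answer: 21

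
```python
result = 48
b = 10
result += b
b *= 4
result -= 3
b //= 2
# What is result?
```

Trace:
`result = 48` → result = 48
`b = 10` → b = 10
`result += b` → result = 58
`b *= 4` → b = 40
`result -= 3` → result = 55
`b //= 2` → b = 20
So result = 55

Answer: 55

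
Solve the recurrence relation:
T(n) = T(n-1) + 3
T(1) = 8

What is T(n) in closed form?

Unrolling: T(n) = T(1) + 3·(n-1) = 8 + 3(n-1) = 3n + 5.

Answer: T(n) = 3n + 5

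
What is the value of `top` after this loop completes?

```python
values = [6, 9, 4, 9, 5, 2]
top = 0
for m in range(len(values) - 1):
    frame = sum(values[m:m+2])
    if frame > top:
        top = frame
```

Max sum of 2-element window in [6, 9, 4, 9, 5, 2]
`top` takes the values: 0 → 15

Answer: 15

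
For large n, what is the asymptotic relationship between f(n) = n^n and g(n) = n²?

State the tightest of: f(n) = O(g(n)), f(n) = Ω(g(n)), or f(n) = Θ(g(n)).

n^n vs n²: f(n) = Ω(g(n)) but not O(g(n)) — n^n grows strictly faster than n².

Answer: f(n) = Ω(g(n)) but not O(g(n)) — n^n grows strictly faster than n².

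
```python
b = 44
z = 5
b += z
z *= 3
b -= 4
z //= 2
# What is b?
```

Trace:
`b = 44` → b = 44
`z = 5` → z = 5
`b += z` → b = 49
`z *= 3` → z = 15
`b -= 4` → b = 45
`z //= 2` → z = 7
So b = 45

Answer: 45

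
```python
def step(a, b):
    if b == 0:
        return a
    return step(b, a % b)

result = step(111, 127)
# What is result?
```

step(111, 127) -> step(127, 111) -> step(111, 16) -> step(16, 15) -> step(15, 1) -> step(1, 0) -> 1

Answer: 1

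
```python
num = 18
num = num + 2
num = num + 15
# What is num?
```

Trace:
`num = 18` → num = 18
`num = num + 2` → num = 20
`num = num + 15` → num = 35
So num = 35

Answer: 35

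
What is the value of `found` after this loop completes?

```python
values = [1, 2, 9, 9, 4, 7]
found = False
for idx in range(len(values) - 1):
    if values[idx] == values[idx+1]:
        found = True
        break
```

Check consecutive duplicates in [1, 2, 9, 9, 4, 7]
`found` takes the values: False → True

Answer: True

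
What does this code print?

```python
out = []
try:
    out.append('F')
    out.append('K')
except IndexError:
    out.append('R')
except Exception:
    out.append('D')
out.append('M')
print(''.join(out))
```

Execution trace: 'F' (try body) → 'K' (try body, no exception) → 'M' (after the try/except). Output: FKM

Answer: FKM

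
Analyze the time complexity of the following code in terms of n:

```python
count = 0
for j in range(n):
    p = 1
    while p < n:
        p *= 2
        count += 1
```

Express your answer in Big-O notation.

Each loop level contributes: n × log n. Multiplying the contributions gives O(n log n).

Answer: O(n log n)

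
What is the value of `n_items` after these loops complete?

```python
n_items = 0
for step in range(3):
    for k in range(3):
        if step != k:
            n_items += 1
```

3² - 3 (exclude diagonal)
`n_items` takes the values: 0 → 1 → 2 → 3 → 4 → 5 → 6

Answer: 6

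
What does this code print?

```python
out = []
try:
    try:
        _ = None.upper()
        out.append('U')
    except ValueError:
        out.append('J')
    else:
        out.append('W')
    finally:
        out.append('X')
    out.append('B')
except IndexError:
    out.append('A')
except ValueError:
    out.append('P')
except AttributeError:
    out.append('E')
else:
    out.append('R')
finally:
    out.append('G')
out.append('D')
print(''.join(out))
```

Execution trace: 'X' (inner finally) → 'E' (except AttributeError) → 'G' (finally) → 'D' (after the try/except). Output: XEGD

Answer: XEGD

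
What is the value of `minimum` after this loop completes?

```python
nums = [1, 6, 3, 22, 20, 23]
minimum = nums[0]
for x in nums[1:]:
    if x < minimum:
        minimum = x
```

Minimum of [1, 6, 3, 22, 20, 23]
`minimum` takes the values: 1

Answer: 1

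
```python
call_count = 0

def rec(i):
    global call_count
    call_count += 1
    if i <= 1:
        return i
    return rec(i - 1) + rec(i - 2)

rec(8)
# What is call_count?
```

Calls(i) = 1 + Calls(i-1) + Calls(i-2); Calls(0)=Calls(1)=1. For i=8 this gives 67.

Answer: 67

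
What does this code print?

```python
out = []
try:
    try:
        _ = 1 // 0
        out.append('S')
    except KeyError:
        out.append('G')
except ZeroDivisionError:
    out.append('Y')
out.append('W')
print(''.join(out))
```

Execution trace: 'Y' (outer except ZeroDivisionError) → 'W' (after the try/except). Output: YW

Answer: YW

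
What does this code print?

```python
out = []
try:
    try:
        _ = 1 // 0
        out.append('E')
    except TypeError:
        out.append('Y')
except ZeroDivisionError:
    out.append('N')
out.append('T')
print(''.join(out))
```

Execution trace: 'N' (outer except ZeroDivisionError) → 'T' (after the try/except). Output: NT

Answer: NT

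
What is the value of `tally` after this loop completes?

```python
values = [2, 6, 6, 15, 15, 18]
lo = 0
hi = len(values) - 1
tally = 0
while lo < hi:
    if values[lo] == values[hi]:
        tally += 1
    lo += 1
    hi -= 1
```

Count matching pairs from ends
`tally` takes the values: 0

Answer: 0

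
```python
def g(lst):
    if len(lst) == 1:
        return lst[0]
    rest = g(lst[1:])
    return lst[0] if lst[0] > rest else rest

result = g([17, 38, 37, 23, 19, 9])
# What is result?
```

Recursive max over [17, 38, 37, 23, 19, 9] = 38

Answer: 38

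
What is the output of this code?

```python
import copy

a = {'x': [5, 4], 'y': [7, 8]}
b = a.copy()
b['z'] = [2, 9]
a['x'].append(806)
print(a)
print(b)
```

Key concept: shallow copy of dict with mutable values.
Step by step:
`a = {'x': [5, 4], 'y': [7, 8]}` → a = {'x': [5, 4], 'y': [7, 8]}
`b = a.copy()` → b = {'x': [5, 4], 'y': [7, 8]}
`b['z'] = [2, 9]` → b = {'x': [5, 4], 'y': [7, 8], 'z': [2, 9]}
`a['x'].append(806)` → a = {'x': [5, 4, 806], 'y': [7, 8]}; b = {'x': [5, 4, 806], 'y': [7, 8], 'z': [2, 9]}
`print(a)` → prints {'x': [5, 4, 806], 'y': [7, 8]}
`print(b)` → prints {'x': [5, 4, 806], 'y': [7, 8], 'z': [2, 9]}

Answer:
{'x': [5, 4, 806], 'y': [7, 8]}
{'x': [5, 4, 806], 'y': [7, 8], 'z': [2, 9]}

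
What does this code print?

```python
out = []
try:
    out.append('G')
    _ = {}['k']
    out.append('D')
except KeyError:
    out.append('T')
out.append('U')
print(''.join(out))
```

Execution trace: 'G' (try body) → 'T' (except KeyError) → 'U' (after the try/except). Output: GTU

Answer: GTU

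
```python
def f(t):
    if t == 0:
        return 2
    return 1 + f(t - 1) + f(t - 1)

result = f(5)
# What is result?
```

f(t) = 1 + 2·f(t-1), f(0)=2. Closed form: (2+1)·2^5 - 1 = 95.

Answer: 95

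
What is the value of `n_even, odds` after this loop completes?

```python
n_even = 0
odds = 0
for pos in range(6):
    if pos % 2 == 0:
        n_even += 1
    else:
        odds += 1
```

Count evens and odds in range(6)
`n_even, odds` takes the values: (0, 0) → (1, 0) → (1, 1) → (2, 1) → (2, 2) → (3, 2) → (3, 3)

Answer: 3, 3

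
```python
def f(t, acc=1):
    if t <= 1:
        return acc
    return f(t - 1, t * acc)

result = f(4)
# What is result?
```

Accumulator trace (n, acc): (4, 1) -> (3, 4) -> (2, 12) -> (1, 24) -> return 24

Answer: 24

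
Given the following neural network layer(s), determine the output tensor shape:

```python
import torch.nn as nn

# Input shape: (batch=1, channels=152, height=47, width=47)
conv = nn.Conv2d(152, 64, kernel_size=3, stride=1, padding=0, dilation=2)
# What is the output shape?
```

Input: (1, 152, 47, 47) -> Output: (1, 64, 43, 43)

Answer: (1, 64, 43, 43)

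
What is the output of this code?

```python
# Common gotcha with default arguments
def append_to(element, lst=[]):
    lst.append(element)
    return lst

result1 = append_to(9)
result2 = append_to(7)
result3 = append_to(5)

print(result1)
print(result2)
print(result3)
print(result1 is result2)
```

Key concept: mutable default argument gotcha.
Step by step:
`result1 = append_to(9)` → result1 = [9]
`result2 = append_to(7)` → result1 = [9, 7] (same object as result2); result2 = [9, 7] (same object as result1)
`result3 = append_to(5)` → result1 = [9, 7, 5] (same object as result2, result3); result2 = [9, 7, 5] (same object as result1, result3); result3 = [9, 7, 5] (same object as result1, result2)
`print(result1)` → prints [9, 7, 5]
`print(result2)` → prints [9, 7, 5]
`print(result3)` → prints [9, 7, 5]
`print(result1 is result2)` → prints True

Answer:
[9, 7, 5]
[9, 7, 5]
[9, 7, 5]
True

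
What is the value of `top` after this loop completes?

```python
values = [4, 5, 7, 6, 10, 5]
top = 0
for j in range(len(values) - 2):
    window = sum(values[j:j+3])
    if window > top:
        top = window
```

Max sum of 3-element window in [4, 5, 7, 6, 10, 5]
`top` takes the values: 0 → 16 → 18 → 23

Answer: 23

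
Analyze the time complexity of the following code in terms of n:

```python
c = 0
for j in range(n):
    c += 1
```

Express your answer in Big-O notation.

Each loop level contributes: n. Multiplying the contributions gives O(n).

Answer: O(n)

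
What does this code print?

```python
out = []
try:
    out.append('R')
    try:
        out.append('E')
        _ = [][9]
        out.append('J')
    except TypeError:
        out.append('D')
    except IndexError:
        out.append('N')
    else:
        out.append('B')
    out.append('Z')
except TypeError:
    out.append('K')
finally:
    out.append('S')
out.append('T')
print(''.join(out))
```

Execution trace: 'R' (try body) → 'E' (inner try body) → 'N' (inner except IndexError) → 'Z' (try body, no exception) → 'S' (finally) → 'T' (after the try/except). Output: RENZST

Answer: RENZST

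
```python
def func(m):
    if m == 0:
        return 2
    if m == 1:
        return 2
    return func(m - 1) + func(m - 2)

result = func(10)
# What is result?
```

Build up from base cases: func(0)=2, func(1)=2, func(2)=4, func(3)=6, func(4)=10, func(5)=16, func(6)=26, ..., func(10)=178

Answer: 178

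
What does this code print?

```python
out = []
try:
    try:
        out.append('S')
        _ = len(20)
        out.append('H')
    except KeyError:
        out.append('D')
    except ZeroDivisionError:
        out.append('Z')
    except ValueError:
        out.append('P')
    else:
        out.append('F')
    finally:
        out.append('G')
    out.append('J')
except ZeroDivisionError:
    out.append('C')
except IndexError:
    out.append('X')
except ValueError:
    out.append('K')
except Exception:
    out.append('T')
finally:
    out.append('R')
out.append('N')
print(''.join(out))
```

Execution trace: 'S' (inner try body) → 'G' (inner finally) → 'T' (except Exception) → 'R' (finally) → 'N' (after the try/except). Output: SGTRN

Answer: SGTRN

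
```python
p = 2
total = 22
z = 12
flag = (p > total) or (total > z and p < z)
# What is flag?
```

Trace:
`p = 2` → p = 2
`total = 22` → total = 22
`z = 12` → z = 12
`flag = (p > total) or (total > z and p < z)` → flag = True
So flag = True

Answer: True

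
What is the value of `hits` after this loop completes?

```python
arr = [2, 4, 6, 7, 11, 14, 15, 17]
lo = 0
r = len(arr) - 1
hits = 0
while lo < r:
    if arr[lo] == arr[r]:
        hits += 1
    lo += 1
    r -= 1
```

Count matching pairs from ends
`hits` takes the values: 0

Answer: 0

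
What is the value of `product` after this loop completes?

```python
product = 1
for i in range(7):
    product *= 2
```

2^7 = 128
`product` takes the values: 1 → 2 → 4 → 8 → 16 → 32 → 64 → 128

Answer: 128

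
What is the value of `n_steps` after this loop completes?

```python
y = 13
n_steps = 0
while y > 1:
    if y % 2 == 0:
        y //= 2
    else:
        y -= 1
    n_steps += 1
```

Steps to reduce 13 to 1
`n_steps` takes the values: 0 → 1 → 2 → 3 → 4 → 5

Answer: 5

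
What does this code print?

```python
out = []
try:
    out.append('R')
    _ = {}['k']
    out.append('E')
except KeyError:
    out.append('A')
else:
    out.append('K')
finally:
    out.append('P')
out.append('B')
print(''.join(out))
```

Execution trace: 'R' (try body) → 'A' (except KeyError) → 'P' (finally) → 'B' (after the try/except). Output: RAPB

Answer: RAPB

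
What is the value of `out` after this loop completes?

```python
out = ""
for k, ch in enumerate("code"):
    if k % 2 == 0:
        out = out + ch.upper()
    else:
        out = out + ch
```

Uppercase even positions in 'code'
`out` takes the values: "" → "C" → "Co" → "CoD" → "CoDe"

Answer: "CoDe"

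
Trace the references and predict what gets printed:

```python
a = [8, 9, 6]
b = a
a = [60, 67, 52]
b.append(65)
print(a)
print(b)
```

Key concept: rebinding vs mutation: a is rebound to a new list, b still points at the original.
Step by step:
`a = [8, 9, 6]` → a = [8, 9, 6]
`b = a` → b = [8, 9, 6] (same object as a)
`a = [60, 67, 52]` → a = [60, 67, 52]
`b.append(65)` → b = [8, 9, 6, 65]
`print(a)` → prints [60, 67, 52]
`print(b)` → prints [8, 9, 6, 65]

Answer:
[60, 67, 52]
[8, 9, 6, 65]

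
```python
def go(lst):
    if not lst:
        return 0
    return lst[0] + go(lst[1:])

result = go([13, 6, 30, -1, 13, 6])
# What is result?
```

13 + 6 + 30 + (-1) + 13 + 6 + 0 = 67

Answer: 67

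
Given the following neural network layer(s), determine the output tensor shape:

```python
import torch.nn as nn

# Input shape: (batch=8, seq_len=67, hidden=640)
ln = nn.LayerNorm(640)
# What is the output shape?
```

Input: (8, 67, 640) -> Output: (8, 67, 640)

Answer: (8, 67, 640)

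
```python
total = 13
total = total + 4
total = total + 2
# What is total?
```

Trace:
`total = 13` → total = 13
`total = total + 4` → total = 17
`total = total + 2` → total = 19
So total = 19

Answer: 19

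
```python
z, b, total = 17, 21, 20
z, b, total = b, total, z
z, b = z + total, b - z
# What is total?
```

Trace:
`z, b, total = 17, 21, 20` → z = 17; b = 21; total = 20
`z, b, total = b, total, z` → z = 21; b = 20; total = 17
`z, b = z + total, b - z` → z = 38; b = -1
So total = 17

Answer: 17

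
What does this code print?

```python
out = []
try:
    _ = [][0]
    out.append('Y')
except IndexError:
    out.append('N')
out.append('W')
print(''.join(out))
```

Execution trace: 'N' (except IndexError) → 'W' (after the try/except). Output: NW

Answer: NW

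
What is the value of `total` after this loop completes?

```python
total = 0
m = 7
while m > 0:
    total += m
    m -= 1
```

Sum 7 down to 1
`total` takes the values: 0 → 7 → 13 → 18 → 22 → 25 → 27 → 28

Answer: 28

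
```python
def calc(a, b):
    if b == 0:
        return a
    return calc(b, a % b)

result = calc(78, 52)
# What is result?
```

calc(78, 52) -> calc(52, 26) -> calc(26, 0) -> 26

Answer: 26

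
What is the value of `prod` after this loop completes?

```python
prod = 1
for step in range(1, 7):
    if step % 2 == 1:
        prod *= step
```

Product of odd numbers 1 to 6
`prod` takes the values: 1 → 3 → 15

Answer: 15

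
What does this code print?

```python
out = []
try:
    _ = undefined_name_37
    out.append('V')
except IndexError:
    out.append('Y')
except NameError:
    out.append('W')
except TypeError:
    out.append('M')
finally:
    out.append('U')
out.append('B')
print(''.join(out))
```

Execution trace: 'W' (except NameError) → 'U' (finally) → 'B' (after the try/except). Output: WUB

Answer: WUB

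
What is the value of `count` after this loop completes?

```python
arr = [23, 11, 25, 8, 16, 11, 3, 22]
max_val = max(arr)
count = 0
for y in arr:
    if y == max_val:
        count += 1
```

Count of max value 25 in [23, 11, 25, 8, 16, 11, 3, 22]
`count` takes the values: 0 → 1

Answer: 1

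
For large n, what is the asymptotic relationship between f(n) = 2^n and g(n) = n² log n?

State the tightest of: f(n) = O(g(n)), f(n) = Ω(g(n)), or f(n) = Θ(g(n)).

2^n vs n² log n: f(n) = Ω(g(n)) but not O(g(n)) — 2^n grows strictly faster than n² log n.

Answer: f(n) = Ω(g(n)) but not O(g(n)) — 2^n grows strictly faster than n² log n.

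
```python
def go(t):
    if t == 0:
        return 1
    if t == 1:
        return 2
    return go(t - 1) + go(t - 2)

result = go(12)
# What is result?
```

Build up from base cases: go(0)=1, go(1)=2, go(2)=3, go(3)=5, go(4)=8, go(5)=13, go(6)=21, ..., go(12)=377

Answer: 377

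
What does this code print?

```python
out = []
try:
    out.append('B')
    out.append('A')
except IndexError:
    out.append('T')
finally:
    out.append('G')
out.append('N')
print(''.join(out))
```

Execution trace: 'B' (try body) → 'A' (try body, no exception) → 'G' (finally) → 'N' (after the try/except). Output: BAGN

Answer: BAGN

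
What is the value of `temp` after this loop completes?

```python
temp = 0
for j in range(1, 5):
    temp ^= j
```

XOR of 1 to 4
`temp` takes the values: 0 → 1 → 3 → 0 → 4

Answer: 4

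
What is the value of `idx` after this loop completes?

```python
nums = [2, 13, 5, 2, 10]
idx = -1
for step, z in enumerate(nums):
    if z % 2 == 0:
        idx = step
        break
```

First even number index in [2, 13, 5, 2, 10]
`idx` takes the values: -1 → 0

Answer: 0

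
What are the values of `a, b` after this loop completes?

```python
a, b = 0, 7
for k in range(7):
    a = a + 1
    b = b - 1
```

a goes 0→7, b goes 7→0
`a, b` takes the values: (0, 7) → (1, 7) → (1, 6) → (2, 6) → (2, 5) → (3, 5) → (3, 4) → (4, 4) → (4, 3) → (5, 3) → (5, 2) → (6, 2) → (6, 1) → (7, 1) → (7, 0)

Answer: 7, 0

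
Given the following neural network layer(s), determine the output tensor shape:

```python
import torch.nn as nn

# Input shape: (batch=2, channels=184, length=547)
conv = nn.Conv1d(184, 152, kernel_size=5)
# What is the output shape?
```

Input: (2, 184, 547) -> Output: (2, 152, 543)

Answer: (2, 152, 543)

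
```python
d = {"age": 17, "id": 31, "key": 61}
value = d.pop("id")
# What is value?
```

Trace:
`d = {"age": 17, "id": 31, "key": 61}` → d = {'age': 17, 'id': 31, 'key': 61}
`value = d.pop("id")` → d = {'age': 17, 'key': 61}; value = 31
So value = 31

Answer: 31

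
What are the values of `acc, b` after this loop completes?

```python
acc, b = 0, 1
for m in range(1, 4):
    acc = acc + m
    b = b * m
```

Sum and factorial of 1 to 3
`acc, b` takes the values: (0, 1) → (1, 1) → (3, 1) → (3, 2) → (6, 2) → (6, 6)

Answer: 6, 6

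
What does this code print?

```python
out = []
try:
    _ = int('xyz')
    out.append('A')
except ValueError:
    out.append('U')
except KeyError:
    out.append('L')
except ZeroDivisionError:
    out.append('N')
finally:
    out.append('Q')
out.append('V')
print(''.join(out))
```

Execution trace: 'U' (except ValueError) → 'Q' (finally) → 'V' (after the try/except). Output: UQV

Answer: UQV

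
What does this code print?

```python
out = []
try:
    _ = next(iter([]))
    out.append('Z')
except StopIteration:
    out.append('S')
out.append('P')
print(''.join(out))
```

Execution trace: 'S' (except StopIteration) → 'P' (after the try/except). Output: SP

Answer: SP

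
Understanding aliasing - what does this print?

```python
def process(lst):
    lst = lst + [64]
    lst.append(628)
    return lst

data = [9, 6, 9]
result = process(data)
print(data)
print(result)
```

Key concept: rebinding parameter vs mutation.
Step by step:
`data = [9, 6, 9]` → data = [9, 6, 9]
`result = process(data)` → result = [9, 6, 9, 64, 628]
`print(data)` → prints [9, 6, 9]
`print(result)` → prints [9, 6, 9, 64, 628]

Answer:
[9, 6, 9]
[9, 6, 9, 64, 628]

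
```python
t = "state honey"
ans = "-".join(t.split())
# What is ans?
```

Trace:
`t = "state honey"` → t = 'state honey'
`ans = "-".join(t.split())` → ans = 'state-honey'
So ans = 'state-honey'

Answer: 'state-honey'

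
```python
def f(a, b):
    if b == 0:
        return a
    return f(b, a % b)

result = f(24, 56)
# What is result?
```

f(24, 56) -> f(56, 24) -> f(24, 8) -> f(8, 0) -> 8

Answer: 8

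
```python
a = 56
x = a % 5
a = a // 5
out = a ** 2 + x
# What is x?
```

Trace:
`a = 56` → a = 56
`x = a % 5` → x = 1
`a = a // 5` → a = 11
`out = a ** 2 + x` → out = 122
So x = 1

Answer: 1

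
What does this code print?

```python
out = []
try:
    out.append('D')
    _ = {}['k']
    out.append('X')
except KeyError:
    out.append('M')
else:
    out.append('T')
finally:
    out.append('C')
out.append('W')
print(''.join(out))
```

Execution trace: 'D' (try body) → 'M' (except KeyError) → 'C' (finally) → 'W' (after the try/except). Output: DMCW

Answer: DMCW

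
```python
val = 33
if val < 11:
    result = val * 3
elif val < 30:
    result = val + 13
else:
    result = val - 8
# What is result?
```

Trace:
`val = 33` → val = 33
`if val < 11: ...` → val < 11 is False, val < 30 is False, take else branch → result = 25
So result = 25

Answer: 25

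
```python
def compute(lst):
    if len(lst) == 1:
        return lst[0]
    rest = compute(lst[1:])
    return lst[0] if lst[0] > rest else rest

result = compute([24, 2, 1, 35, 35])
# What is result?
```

Recursive max over [24, 2, 1, 35, 35] = 35

Answer: 35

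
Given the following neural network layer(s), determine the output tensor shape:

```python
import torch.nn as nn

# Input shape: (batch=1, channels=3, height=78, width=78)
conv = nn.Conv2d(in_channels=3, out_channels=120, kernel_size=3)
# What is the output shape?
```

Input: (1, 3, 78, 78) -> Output: (1, 120, 76, 76)

Answer: (1, 120, 76, 76)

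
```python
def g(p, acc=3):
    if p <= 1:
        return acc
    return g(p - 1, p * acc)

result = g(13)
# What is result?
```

Accumulator trace (n, acc): (13, 3) -> (12, 39) -> (11, 468) -> (10, 5148) -> (9, 51480) -> (8, 463320) -> (7, 3706560) -> (6, 25945920) -> (5, 155675520) -> (4, 778377600) -> (3, 3113510400) -> (2, 9340531200) -> (1, 18681062400) -> return 18681062400

Answer: 18681062400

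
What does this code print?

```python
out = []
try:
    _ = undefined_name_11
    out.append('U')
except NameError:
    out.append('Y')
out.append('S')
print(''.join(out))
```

Execution trace: 'Y' (except NameError) → 'S' (after the try/except). Output: YS

Answer: YS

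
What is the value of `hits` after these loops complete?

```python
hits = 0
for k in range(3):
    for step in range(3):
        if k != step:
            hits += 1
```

3² - 3 (exclude diagonal)
`hits` takes the values: 0 → 1 → 2 → 3 → 4 → 5 → 6

Answer: 6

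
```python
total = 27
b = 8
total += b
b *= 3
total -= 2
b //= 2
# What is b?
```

Trace:
`total = 27` → total = 27
`b = 8` → b = 8
`total += b` → total = 35
`b *= 3` → b = 24
`total -= 2` → total = 33
`b //= 2` → b = 12
So b = 12

Answer: 12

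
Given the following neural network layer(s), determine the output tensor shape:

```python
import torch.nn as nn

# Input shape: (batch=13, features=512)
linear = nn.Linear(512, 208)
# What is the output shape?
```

Input: (13, 512) -> Output: (13, 208)

Answer: (13, 208)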